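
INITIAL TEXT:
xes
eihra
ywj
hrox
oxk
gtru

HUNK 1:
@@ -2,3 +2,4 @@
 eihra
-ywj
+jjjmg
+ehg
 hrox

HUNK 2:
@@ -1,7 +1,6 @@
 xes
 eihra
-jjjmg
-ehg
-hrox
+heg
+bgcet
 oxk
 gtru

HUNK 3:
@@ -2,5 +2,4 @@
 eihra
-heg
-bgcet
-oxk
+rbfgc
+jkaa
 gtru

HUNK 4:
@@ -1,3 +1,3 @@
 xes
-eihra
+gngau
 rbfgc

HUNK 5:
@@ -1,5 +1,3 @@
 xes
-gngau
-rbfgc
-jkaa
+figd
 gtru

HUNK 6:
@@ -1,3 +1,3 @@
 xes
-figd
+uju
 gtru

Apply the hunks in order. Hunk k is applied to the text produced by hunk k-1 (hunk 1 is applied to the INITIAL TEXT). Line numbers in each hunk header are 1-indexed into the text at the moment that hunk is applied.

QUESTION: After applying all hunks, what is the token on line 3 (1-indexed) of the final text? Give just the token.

Answer: gtru

Derivation:
Hunk 1: at line 2 remove [ywj] add [jjjmg,ehg] -> 7 lines: xes eihra jjjmg ehg hrox oxk gtru
Hunk 2: at line 1 remove [jjjmg,ehg,hrox] add [heg,bgcet] -> 6 lines: xes eihra heg bgcet oxk gtru
Hunk 3: at line 2 remove [heg,bgcet,oxk] add [rbfgc,jkaa] -> 5 lines: xes eihra rbfgc jkaa gtru
Hunk 4: at line 1 remove [eihra] add [gngau] -> 5 lines: xes gngau rbfgc jkaa gtru
Hunk 5: at line 1 remove [gngau,rbfgc,jkaa] add [figd] -> 3 lines: xes figd gtru
Hunk 6: at line 1 remove [figd] add [uju] -> 3 lines: xes uju gtru
Final line 3: gtru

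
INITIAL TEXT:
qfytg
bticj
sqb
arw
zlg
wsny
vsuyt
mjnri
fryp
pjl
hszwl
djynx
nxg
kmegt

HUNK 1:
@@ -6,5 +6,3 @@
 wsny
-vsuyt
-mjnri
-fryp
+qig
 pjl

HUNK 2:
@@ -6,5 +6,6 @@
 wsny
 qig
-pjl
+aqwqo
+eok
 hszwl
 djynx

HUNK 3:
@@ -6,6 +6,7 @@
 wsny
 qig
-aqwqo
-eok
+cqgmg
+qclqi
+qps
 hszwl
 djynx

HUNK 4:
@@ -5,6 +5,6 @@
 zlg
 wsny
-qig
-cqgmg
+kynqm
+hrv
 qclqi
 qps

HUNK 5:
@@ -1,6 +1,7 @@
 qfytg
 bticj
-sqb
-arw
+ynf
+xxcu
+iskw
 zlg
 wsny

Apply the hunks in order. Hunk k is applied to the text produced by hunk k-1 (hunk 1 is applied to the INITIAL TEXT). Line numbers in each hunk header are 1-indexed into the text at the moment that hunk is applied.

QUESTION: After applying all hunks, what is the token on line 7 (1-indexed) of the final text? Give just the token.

Answer: wsny

Derivation:
Hunk 1: at line 6 remove [vsuyt,mjnri,fryp] add [qig] -> 12 lines: qfytg bticj sqb arw zlg wsny qig pjl hszwl djynx nxg kmegt
Hunk 2: at line 6 remove [pjl] add [aqwqo,eok] -> 13 lines: qfytg bticj sqb arw zlg wsny qig aqwqo eok hszwl djynx nxg kmegt
Hunk 3: at line 6 remove [aqwqo,eok] add [cqgmg,qclqi,qps] -> 14 lines: qfytg bticj sqb arw zlg wsny qig cqgmg qclqi qps hszwl djynx nxg kmegt
Hunk 4: at line 5 remove [qig,cqgmg] add [kynqm,hrv] -> 14 lines: qfytg bticj sqb arw zlg wsny kynqm hrv qclqi qps hszwl djynx nxg kmegt
Hunk 5: at line 1 remove [sqb,arw] add [ynf,xxcu,iskw] -> 15 lines: qfytg bticj ynf xxcu iskw zlg wsny kynqm hrv qclqi qps hszwl djynx nxg kmegt
Final line 7: wsny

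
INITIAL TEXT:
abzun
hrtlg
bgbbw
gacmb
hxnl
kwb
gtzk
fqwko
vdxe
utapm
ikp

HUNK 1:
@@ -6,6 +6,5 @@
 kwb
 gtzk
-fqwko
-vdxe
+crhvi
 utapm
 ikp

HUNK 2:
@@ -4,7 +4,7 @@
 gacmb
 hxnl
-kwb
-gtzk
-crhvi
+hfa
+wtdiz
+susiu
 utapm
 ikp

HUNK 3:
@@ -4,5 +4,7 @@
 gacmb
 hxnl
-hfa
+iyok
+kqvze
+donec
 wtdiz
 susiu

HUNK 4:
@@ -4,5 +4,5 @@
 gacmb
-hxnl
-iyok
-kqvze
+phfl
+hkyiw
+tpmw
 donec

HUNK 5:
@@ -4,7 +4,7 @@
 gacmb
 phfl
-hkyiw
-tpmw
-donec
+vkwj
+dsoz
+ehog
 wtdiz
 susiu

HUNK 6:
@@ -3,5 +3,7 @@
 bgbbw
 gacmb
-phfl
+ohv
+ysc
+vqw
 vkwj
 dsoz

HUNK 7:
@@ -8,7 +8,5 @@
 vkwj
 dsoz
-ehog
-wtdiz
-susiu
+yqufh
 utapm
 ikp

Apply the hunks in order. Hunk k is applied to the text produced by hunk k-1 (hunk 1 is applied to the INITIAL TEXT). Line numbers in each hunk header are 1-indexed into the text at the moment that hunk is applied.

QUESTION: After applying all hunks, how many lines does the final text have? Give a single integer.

Hunk 1: at line 6 remove [fqwko,vdxe] add [crhvi] -> 10 lines: abzun hrtlg bgbbw gacmb hxnl kwb gtzk crhvi utapm ikp
Hunk 2: at line 4 remove [kwb,gtzk,crhvi] add [hfa,wtdiz,susiu] -> 10 lines: abzun hrtlg bgbbw gacmb hxnl hfa wtdiz susiu utapm ikp
Hunk 3: at line 4 remove [hfa] add [iyok,kqvze,donec] -> 12 lines: abzun hrtlg bgbbw gacmb hxnl iyok kqvze donec wtdiz susiu utapm ikp
Hunk 4: at line 4 remove [hxnl,iyok,kqvze] add [phfl,hkyiw,tpmw] -> 12 lines: abzun hrtlg bgbbw gacmb phfl hkyiw tpmw donec wtdiz susiu utapm ikp
Hunk 5: at line 4 remove [hkyiw,tpmw,donec] add [vkwj,dsoz,ehog] -> 12 lines: abzun hrtlg bgbbw gacmb phfl vkwj dsoz ehog wtdiz susiu utapm ikp
Hunk 6: at line 3 remove [phfl] add [ohv,ysc,vqw] -> 14 lines: abzun hrtlg bgbbw gacmb ohv ysc vqw vkwj dsoz ehog wtdiz susiu utapm ikp
Hunk 7: at line 8 remove [ehog,wtdiz,susiu] add [yqufh] -> 12 lines: abzun hrtlg bgbbw gacmb ohv ysc vqw vkwj dsoz yqufh utapm ikp
Final line count: 12

Answer: 12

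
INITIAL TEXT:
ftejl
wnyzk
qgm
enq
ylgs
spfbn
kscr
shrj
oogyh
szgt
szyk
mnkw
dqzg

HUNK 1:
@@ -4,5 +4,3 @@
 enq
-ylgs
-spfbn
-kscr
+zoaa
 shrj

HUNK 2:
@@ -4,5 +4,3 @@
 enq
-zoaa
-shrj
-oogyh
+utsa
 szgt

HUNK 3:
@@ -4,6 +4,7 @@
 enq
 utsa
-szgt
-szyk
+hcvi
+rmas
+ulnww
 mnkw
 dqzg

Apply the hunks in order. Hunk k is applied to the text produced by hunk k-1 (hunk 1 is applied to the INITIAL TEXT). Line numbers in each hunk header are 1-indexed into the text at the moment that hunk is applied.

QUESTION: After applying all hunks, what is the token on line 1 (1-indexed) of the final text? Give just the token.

Hunk 1: at line 4 remove [ylgs,spfbn,kscr] add [zoaa] -> 11 lines: ftejl wnyzk qgm enq zoaa shrj oogyh szgt szyk mnkw dqzg
Hunk 2: at line 4 remove [zoaa,shrj,oogyh] add [utsa] -> 9 lines: ftejl wnyzk qgm enq utsa szgt szyk mnkw dqzg
Hunk 3: at line 4 remove [szgt,szyk] add [hcvi,rmas,ulnww] -> 10 lines: ftejl wnyzk qgm enq utsa hcvi rmas ulnww mnkw dqzg
Final line 1: ftejl

Answer: ftejl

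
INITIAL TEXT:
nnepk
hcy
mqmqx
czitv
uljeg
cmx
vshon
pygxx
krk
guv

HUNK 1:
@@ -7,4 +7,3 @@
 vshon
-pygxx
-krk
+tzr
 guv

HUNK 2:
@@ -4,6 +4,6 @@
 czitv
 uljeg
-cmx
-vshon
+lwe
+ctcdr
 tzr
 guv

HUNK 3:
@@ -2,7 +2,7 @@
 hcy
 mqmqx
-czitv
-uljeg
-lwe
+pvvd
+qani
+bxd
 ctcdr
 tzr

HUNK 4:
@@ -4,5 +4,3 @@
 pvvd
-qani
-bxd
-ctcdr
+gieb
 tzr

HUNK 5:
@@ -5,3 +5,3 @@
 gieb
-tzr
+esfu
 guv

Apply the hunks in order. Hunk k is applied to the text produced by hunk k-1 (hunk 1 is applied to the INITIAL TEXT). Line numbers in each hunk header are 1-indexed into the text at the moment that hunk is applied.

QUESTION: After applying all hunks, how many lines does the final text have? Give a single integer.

Hunk 1: at line 7 remove [pygxx,krk] add [tzr] -> 9 lines: nnepk hcy mqmqx czitv uljeg cmx vshon tzr guv
Hunk 2: at line 4 remove [cmx,vshon] add [lwe,ctcdr] -> 9 lines: nnepk hcy mqmqx czitv uljeg lwe ctcdr tzr guv
Hunk 3: at line 2 remove [czitv,uljeg,lwe] add [pvvd,qani,bxd] -> 9 lines: nnepk hcy mqmqx pvvd qani bxd ctcdr tzr guv
Hunk 4: at line 4 remove [qani,bxd,ctcdr] add [gieb] -> 7 lines: nnepk hcy mqmqx pvvd gieb tzr guv
Hunk 5: at line 5 remove [tzr] add [esfu] -> 7 lines: nnepk hcy mqmqx pvvd gieb esfu guv
Final line count: 7

Answer: 7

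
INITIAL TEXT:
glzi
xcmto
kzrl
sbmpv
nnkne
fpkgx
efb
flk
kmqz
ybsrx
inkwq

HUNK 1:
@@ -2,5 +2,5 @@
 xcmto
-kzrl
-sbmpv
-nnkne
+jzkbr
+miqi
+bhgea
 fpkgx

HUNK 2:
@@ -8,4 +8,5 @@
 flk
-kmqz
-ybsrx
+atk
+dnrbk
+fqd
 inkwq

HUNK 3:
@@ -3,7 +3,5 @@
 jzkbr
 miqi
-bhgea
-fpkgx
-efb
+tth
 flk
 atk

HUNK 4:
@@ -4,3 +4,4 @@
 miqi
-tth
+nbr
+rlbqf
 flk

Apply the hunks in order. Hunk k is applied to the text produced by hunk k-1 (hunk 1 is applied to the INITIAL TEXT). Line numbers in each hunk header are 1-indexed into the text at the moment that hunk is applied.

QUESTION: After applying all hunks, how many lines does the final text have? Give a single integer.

Answer: 11

Derivation:
Hunk 1: at line 2 remove [kzrl,sbmpv,nnkne] add [jzkbr,miqi,bhgea] -> 11 lines: glzi xcmto jzkbr miqi bhgea fpkgx efb flk kmqz ybsrx inkwq
Hunk 2: at line 8 remove [kmqz,ybsrx] add [atk,dnrbk,fqd] -> 12 lines: glzi xcmto jzkbr miqi bhgea fpkgx efb flk atk dnrbk fqd inkwq
Hunk 3: at line 3 remove [bhgea,fpkgx,efb] add [tth] -> 10 lines: glzi xcmto jzkbr miqi tth flk atk dnrbk fqd inkwq
Hunk 4: at line 4 remove [tth] add [nbr,rlbqf] -> 11 lines: glzi xcmto jzkbr miqi nbr rlbqf flk atk dnrbk fqd inkwq
Final line count: 11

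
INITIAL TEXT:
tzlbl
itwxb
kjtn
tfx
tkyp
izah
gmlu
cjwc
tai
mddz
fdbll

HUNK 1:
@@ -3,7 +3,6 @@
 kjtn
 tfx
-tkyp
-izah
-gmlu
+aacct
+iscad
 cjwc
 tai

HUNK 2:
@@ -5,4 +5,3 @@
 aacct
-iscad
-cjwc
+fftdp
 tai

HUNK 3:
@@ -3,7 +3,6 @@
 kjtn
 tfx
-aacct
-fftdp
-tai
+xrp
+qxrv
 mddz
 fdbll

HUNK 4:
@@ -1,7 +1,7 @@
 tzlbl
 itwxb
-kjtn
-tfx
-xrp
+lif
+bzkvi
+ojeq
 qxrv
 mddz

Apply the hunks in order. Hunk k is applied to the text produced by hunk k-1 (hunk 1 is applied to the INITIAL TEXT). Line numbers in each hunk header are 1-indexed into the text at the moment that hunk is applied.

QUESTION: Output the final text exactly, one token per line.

Answer: tzlbl
itwxb
lif
bzkvi
ojeq
qxrv
mddz
fdbll

Derivation:
Hunk 1: at line 3 remove [tkyp,izah,gmlu] add [aacct,iscad] -> 10 lines: tzlbl itwxb kjtn tfx aacct iscad cjwc tai mddz fdbll
Hunk 2: at line 5 remove [iscad,cjwc] add [fftdp] -> 9 lines: tzlbl itwxb kjtn tfx aacct fftdp tai mddz fdbll
Hunk 3: at line 3 remove [aacct,fftdp,tai] add [xrp,qxrv] -> 8 lines: tzlbl itwxb kjtn tfx xrp qxrv mddz fdbll
Hunk 4: at line 1 remove [kjtn,tfx,xrp] add [lif,bzkvi,ojeq] -> 8 lines: tzlbl itwxb lif bzkvi ojeq qxrv mddz fdbll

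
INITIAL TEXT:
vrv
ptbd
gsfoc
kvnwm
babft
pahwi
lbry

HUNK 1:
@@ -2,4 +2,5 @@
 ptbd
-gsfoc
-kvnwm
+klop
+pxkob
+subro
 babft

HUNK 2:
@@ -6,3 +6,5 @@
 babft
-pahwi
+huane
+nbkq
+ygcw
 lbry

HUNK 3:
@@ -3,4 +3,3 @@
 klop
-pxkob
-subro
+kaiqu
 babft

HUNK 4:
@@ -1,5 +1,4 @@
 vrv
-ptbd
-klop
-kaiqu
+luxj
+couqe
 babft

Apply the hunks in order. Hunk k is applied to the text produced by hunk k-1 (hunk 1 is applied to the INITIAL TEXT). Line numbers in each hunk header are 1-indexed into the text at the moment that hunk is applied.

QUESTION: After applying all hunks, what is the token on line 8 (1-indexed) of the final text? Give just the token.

Answer: lbry

Derivation:
Hunk 1: at line 2 remove [gsfoc,kvnwm] add [klop,pxkob,subro] -> 8 lines: vrv ptbd klop pxkob subro babft pahwi lbry
Hunk 2: at line 6 remove [pahwi] add [huane,nbkq,ygcw] -> 10 lines: vrv ptbd klop pxkob subro babft huane nbkq ygcw lbry
Hunk 3: at line 3 remove [pxkob,subro] add [kaiqu] -> 9 lines: vrv ptbd klop kaiqu babft huane nbkq ygcw lbry
Hunk 4: at line 1 remove [ptbd,klop,kaiqu] add [luxj,couqe] -> 8 lines: vrv luxj couqe babft huane nbkq ygcw lbry
Final line 8: lbry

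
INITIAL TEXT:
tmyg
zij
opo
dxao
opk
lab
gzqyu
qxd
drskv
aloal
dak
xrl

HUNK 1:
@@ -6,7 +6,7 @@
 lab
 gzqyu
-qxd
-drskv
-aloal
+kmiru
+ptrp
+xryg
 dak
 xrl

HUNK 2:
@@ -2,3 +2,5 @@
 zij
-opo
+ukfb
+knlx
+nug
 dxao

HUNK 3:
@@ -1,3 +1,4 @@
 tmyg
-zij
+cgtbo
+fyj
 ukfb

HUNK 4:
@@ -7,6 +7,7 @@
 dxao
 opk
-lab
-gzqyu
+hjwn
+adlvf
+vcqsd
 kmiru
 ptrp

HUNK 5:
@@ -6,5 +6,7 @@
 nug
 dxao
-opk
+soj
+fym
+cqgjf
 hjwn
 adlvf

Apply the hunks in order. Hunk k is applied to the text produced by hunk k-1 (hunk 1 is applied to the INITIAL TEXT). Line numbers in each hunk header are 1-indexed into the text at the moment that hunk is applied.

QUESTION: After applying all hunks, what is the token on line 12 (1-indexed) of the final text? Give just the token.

Hunk 1: at line 6 remove [qxd,drskv,aloal] add [kmiru,ptrp,xryg] -> 12 lines: tmyg zij opo dxao opk lab gzqyu kmiru ptrp xryg dak xrl
Hunk 2: at line 2 remove [opo] add [ukfb,knlx,nug] -> 14 lines: tmyg zij ukfb knlx nug dxao opk lab gzqyu kmiru ptrp xryg dak xrl
Hunk 3: at line 1 remove [zij] add [cgtbo,fyj] -> 15 lines: tmyg cgtbo fyj ukfb knlx nug dxao opk lab gzqyu kmiru ptrp xryg dak xrl
Hunk 4: at line 7 remove [lab,gzqyu] add [hjwn,adlvf,vcqsd] -> 16 lines: tmyg cgtbo fyj ukfb knlx nug dxao opk hjwn adlvf vcqsd kmiru ptrp xryg dak xrl
Hunk 5: at line 6 remove [opk] add [soj,fym,cqgjf] -> 18 lines: tmyg cgtbo fyj ukfb knlx nug dxao soj fym cqgjf hjwn adlvf vcqsd kmiru ptrp xryg dak xrl
Final line 12: adlvf

Answer: adlvf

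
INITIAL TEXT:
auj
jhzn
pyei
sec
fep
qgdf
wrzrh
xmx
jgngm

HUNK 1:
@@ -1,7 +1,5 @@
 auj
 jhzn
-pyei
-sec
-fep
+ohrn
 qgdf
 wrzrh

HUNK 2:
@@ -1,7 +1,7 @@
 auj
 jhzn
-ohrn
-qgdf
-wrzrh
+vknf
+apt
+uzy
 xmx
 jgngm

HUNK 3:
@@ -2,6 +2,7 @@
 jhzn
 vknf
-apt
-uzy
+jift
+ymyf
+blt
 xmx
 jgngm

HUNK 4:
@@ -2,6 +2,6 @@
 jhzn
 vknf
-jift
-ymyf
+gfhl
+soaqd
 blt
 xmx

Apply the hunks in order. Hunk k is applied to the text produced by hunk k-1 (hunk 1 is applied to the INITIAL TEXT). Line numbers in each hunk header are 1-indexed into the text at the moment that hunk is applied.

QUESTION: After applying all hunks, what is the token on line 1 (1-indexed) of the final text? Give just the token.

Answer: auj

Derivation:
Hunk 1: at line 1 remove [pyei,sec,fep] add [ohrn] -> 7 lines: auj jhzn ohrn qgdf wrzrh xmx jgngm
Hunk 2: at line 1 remove [ohrn,qgdf,wrzrh] add [vknf,apt,uzy] -> 7 lines: auj jhzn vknf apt uzy xmx jgngm
Hunk 3: at line 2 remove [apt,uzy] add [jift,ymyf,blt] -> 8 lines: auj jhzn vknf jift ymyf blt xmx jgngm
Hunk 4: at line 2 remove [jift,ymyf] add [gfhl,soaqd] -> 8 lines: auj jhzn vknf gfhl soaqd blt xmx jgngm
Final line 1: auj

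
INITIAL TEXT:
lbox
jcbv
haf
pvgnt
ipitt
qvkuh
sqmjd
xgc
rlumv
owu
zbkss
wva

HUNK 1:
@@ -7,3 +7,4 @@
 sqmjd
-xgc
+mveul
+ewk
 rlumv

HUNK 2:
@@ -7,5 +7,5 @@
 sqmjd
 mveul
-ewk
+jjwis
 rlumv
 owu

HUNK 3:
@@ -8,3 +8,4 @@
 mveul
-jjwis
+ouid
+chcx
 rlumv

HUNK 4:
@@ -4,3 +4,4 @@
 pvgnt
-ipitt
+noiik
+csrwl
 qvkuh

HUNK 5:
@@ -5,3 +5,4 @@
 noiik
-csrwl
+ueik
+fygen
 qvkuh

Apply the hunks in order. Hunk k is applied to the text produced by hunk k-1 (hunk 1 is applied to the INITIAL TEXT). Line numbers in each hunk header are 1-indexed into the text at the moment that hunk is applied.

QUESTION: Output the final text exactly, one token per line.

Hunk 1: at line 7 remove [xgc] add [mveul,ewk] -> 13 lines: lbox jcbv haf pvgnt ipitt qvkuh sqmjd mveul ewk rlumv owu zbkss wva
Hunk 2: at line 7 remove [ewk] add [jjwis] -> 13 lines: lbox jcbv haf pvgnt ipitt qvkuh sqmjd mveul jjwis rlumv owu zbkss wva
Hunk 3: at line 8 remove [jjwis] add [ouid,chcx] -> 14 lines: lbox jcbv haf pvgnt ipitt qvkuh sqmjd mveul ouid chcx rlumv owu zbkss wva
Hunk 4: at line 4 remove [ipitt] add [noiik,csrwl] -> 15 lines: lbox jcbv haf pvgnt noiik csrwl qvkuh sqmjd mveul ouid chcx rlumv owu zbkss wva
Hunk 5: at line 5 remove [csrwl] add [ueik,fygen] -> 16 lines: lbox jcbv haf pvgnt noiik ueik fygen qvkuh sqmjd mveul ouid chcx rlumv owu zbkss wva

Answer: lbox
jcbv
haf
pvgnt
noiik
ueik
fygen
qvkuh
sqmjd
mveul
ouid
chcx
rlumv
owu
zbkss
wva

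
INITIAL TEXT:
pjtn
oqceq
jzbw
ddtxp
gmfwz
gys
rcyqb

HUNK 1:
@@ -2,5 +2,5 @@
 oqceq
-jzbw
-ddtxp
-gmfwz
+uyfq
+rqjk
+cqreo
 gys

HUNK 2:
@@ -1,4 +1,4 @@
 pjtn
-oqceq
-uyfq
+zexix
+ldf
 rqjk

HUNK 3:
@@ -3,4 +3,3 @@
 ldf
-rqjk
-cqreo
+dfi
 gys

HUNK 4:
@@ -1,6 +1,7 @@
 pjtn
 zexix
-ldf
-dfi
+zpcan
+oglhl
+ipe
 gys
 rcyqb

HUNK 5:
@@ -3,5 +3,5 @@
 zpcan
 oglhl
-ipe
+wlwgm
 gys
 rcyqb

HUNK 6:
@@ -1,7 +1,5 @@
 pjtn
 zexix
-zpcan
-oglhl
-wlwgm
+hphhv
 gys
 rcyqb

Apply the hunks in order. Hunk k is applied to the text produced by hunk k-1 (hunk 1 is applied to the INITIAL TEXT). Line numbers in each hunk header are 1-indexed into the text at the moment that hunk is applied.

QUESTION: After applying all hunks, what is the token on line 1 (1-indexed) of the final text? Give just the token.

Answer: pjtn

Derivation:
Hunk 1: at line 2 remove [jzbw,ddtxp,gmfwz] add [uyfq,rqjk,cqreo] -> 7 lines: pjtn oqceq uyfq rqjk cqreo gys rcyqb
Hunk 2: at line 1 remove [oqceq,uyfq] add [zexix,ldf] -> 7 lines: pjtn zexix ldf rqjk cqreo gys rcyqb
Hunk 3: at line 3 remove [rqjk,cqreo] add [dfi] -> 6 lines: pjtn zexix ldf dfi gys rcyqb
Hunk 4: at line 1 remove [ldf,dfi] add [zpcan,oglhl,ipe] -> 7 lines: pjtn zexix zpcan oglhl ipe gys rcyqb
Hunk 5: at line 3 remove [ipe] add [wlwgm] -> 7 lines: pjtn zexix zpcan oglhl wlwgm gys rcyqb
Hunk 6: at line 1 remove [zpcan,oglhl,wlwgm] add [hphhv] -> 5 lines: pjtn zexix hphhv gys rcyqb
Final line 1: pjtn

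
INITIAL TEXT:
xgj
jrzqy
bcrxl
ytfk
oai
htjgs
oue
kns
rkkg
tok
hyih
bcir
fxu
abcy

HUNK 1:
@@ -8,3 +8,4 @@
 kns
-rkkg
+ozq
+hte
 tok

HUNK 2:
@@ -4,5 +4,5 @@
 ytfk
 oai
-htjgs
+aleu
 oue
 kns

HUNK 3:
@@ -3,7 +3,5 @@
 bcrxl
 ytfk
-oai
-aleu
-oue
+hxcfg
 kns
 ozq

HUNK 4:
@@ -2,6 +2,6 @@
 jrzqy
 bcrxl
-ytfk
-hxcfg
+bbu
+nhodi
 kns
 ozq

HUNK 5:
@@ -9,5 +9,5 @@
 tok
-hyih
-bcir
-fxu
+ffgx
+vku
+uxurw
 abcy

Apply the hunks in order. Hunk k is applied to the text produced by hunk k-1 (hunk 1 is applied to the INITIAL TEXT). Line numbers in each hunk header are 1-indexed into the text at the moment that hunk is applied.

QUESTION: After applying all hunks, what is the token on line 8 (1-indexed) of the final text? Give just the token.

Answer: hte

Derivation:
Hunk 1: at line 8 remove [rkkg] add [ozq,hte] -> 15 lines: xgj jrzqy bcrxl ytfk oai htjgs oue kns ozq hte tok hyih bcir fxu abcy
Hunk 2: at line 4 remove [htjgs] add [aleu] -> 15 lines: xgj jrzqy bcrxl ytfk oai aleu oue kns ozq hte tok hyih bcir fxu abcy
Hunk 3: at line 3 remove [oai,aleu,oue] add [hxcfg] -> 13 lines: xgj jrzqy bcrxl ytfk hxcfg kns ozq hte tok hyih bcir fxu abcy
Hunk 4: at line 2 remove [ytfk,hxcfg] add [bbu,nhodi] -> 13 lines: xgj jrzqy bcrxl bbu nhodi kns ozq hte tok hyih bcir fxu abcy
Hunk 5: at line 9 remove [hyih,bcir,fxu] add [ffgx,vku,uxurw] -> 13 lines: xgj jrzqy bcrxl bbu nhodi kns ozq hte tok ffgx vku uxurw abcy
Final line 8: hte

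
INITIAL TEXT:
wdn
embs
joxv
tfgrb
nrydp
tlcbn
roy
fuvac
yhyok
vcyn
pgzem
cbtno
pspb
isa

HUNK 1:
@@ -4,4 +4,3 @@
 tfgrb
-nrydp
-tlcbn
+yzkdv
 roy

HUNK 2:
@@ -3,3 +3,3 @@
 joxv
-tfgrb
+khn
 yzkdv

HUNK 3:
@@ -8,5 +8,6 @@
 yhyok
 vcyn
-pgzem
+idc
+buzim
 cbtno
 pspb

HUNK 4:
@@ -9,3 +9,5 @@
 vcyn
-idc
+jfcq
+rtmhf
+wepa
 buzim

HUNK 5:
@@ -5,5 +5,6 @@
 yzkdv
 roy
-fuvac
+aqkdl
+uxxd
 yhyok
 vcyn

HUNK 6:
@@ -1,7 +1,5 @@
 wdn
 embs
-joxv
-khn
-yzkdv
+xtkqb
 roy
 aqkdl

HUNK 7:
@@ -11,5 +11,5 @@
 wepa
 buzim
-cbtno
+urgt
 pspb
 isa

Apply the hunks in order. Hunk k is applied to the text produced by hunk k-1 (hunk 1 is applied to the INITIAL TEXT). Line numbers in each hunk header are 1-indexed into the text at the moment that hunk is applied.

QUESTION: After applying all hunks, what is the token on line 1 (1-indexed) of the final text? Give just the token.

Answer: wdn

Derivation:
Hunk 1: at line 4 remove [nrydp,tlcbn] add [yzkdv] -> 13 lines: wdn embs joxv tfgrb yzkdv roy fuvac yhyok vcyn pgzem cbtno pspb isa
Hunk 2: at line 3 remove [tfgrb] add [khn] -> 13 lines: wdn embs joxv khn yzkdv roy fuvac yhyok vcyn pgzem cbtno pspb isa
Hunk 3: at line 8 remove [pgzem] add [idc,buzim] -> 14 lines: wdn embs joxv khn yzkdv roy fuvac yhyok vcyn idc buzim cbtno pspb isa
Hunk 4: at line 9 remove [idc] add [jfcq,rtmhf,wepa] -> 16 lines: wdn embs joxv khn yzkdv roy fuvac yhyok vcyn jfcq rtmhf wepa buzim cbtno pspb isa
Hunk 5: at line 5 remove [fuvac] add [aqkdl,uxxd] -> 17 lines: wdn embs joxv khn yzkdv roy aqkdl uxxd yhyok vcyn jfcq rtmhf wepa buzim cbtno pspb isa
Hunk 6: at line 1 remove [joxv,khn,yzkdv] add [xtkqb] -> 15 lines: wdn embs xtkqb roy aqkdl uxxd yhyok vcyn jfcq rtmhf wepa buzim cbtno pspb isa
Hunk 7: at line 11 remove [cbtno] add [urgt] -> 15 lines: wdn embs xtkqb roy aqkdl uxxd yhyok vcyn jfcq rtmhf wepa buzim urgt pspb isa
Final line 1: wdn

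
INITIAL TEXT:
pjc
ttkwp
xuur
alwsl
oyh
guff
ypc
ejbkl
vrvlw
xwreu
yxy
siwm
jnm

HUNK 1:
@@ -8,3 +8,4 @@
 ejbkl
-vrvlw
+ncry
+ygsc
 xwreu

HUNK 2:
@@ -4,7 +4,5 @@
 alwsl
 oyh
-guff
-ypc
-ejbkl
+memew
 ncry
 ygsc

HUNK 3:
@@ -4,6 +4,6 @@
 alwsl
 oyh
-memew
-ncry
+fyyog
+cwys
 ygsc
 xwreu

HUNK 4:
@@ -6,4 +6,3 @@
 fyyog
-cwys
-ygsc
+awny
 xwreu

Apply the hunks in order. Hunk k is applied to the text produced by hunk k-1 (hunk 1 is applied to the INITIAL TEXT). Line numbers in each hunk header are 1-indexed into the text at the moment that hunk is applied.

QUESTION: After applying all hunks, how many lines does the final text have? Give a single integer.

Hunk 1: at line 8 remove [vrvlw] add [ncry,ygsc] -> 14 lines: pjc ttkwp xuur alwsl oyh guff ypc ejbkl ncry ygsc xwreu yxy siwm jnm
Hunk 2: at line 4 remove [guff,ypc,ejbkl] add [memew] -> 12 lines: pjc ttkwp xuur alwsl oyh memew ncry ygsc xwreu yxy siwm jnm
Hunk 3: at line 4 remove [memew,ncry] add [fyyog,cwys] -> 12 lines: pjc ttkwp xuur alwsl oyh fyyog cwys ygsc xwreu yxy siwm jnm
Hunk 4: at line 6 remove [cwys,ygsc] add [awny] -> 11 lines: pjc ttkwp xuur alwsl oyh fyyog awny xwreu yxy siwm jnm
Final line count: 11

Answer: 11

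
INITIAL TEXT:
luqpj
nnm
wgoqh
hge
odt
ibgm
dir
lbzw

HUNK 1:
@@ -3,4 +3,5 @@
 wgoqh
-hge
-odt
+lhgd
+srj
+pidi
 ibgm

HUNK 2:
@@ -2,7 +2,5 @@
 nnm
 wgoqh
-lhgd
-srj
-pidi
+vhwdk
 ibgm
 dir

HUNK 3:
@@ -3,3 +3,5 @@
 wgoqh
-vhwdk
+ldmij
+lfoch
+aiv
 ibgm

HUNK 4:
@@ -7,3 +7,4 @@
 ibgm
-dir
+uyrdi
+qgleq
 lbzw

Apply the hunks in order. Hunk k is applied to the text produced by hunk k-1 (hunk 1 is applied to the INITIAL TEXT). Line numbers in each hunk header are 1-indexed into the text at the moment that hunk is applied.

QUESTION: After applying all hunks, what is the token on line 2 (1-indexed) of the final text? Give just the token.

Hunk 1: at line 3 remove [hge,odt] add [lhgd,srj,pidi] -> 9 lines: luqpj nnm wgoqh lhgd srj pidi ibgm dir lbzw
Hunk 2: at line 2 remove [lhgd,srj,pidi] add [vhwdk] -> 7 lines: luqpj nnm wgoqh vhwdk ibgm dir lbzw
Hunk 3: at line 3 remove [vhwdk] add [ldmij,lfoch,aiv] -> 9 lines: luqpj nnm wgoqh ldmij lfoch aiv ibgm dir lbzw
Hunk 4: at line 7 remove [dir] add [uyrdi,qgleq] -> 10 lines: luqpj nnm wgoqh ldmij lfoch aiv ibgm uyrdi qgleq lbzw
Final line 2: nnm

Answer: nnm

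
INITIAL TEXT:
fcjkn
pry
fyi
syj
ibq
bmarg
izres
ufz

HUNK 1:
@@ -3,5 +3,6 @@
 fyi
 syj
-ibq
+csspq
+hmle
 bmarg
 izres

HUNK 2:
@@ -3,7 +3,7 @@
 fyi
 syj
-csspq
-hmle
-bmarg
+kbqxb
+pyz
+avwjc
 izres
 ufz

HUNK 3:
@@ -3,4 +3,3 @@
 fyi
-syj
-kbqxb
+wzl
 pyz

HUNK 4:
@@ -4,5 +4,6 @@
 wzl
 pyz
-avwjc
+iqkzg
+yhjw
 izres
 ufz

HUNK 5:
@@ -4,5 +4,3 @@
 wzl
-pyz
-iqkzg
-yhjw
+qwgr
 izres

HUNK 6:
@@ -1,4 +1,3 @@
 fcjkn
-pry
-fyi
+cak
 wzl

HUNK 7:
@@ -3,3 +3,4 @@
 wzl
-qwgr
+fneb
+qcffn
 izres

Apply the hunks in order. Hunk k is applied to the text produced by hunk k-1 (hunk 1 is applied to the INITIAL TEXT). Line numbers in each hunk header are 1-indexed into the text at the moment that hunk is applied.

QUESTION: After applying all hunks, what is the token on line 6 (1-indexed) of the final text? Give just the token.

Hunk 1: at line 3 remove [ibq] add [csspq,hmle] -> 9 lines: fcjkn pry fyi syj csspq hmle bmarg izres ufz
Hunk 2: at line 3 remove [csspq,hmle,bmarg] add [kbqxb,pyz,avwjc] -> 9 lines: fcjkn pry fyi syj kbqxb pyz avwjc izres ufz
Hunk 3: at line 3 remove [syj,kbqxb] add [wzl] -> 8 lines: fcjkn pry fyi wzl pyz avwjc izres ufz
Hunk 4: at line 4 remove [avwjc] add [iqkzg,yhjw] -> 9 lines: fcjkn pry fyi wzl pyz iqkzg yhjw izres ufz
Hunk 5: at line 4 remove [pyz,iqkzg,yhjw] add [qwgr] -> 7 lines: fcjkn pry fyi wzl qwgr izres ufz
Hunk 6: at line 1 remove [pry,fyi] add [cak] -> 6 lines: fcjkn cak wzl qwgr izres ufz
Hunk 7: at line 3 remove [qwgr] add [fneb,qcffn] -> 7 lines: fcjkn cak wzl fneb qcffn izres ufz
Final line 6: izres

Answer: izres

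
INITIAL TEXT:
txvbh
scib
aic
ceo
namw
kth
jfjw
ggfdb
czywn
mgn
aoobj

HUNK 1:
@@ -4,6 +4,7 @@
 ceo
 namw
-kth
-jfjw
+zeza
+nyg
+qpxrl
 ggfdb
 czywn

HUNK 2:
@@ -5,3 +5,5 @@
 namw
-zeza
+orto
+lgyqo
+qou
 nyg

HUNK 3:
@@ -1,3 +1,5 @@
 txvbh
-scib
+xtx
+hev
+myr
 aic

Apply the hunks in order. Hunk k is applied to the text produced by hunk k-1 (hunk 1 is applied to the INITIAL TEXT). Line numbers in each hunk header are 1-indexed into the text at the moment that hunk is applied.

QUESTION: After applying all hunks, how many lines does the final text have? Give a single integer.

Hunk 1: at line 4 remove [kth,jfjw] add [zeza,nyg,qpxrl] -> 12 lines: txvbh scib aic ceo namw zeza nyg qpxrl ggfdb czywn mgn aoobj
Hunk 2: at line 5 remove [zeza] add [orto,lgyqo,qou] -> 14 lines: txvbh scib aic ceo namw orto lgyqo qou nyg qpxrl ggfdb czywn mgn aoobj
Hunk 3: at line 1 remove [scib] add [xtx,hev,myr] -> 16 lines: txvbh xtx hev myr aic ceo namw orto lgyqo qou nyg qpxrl ggfdb czywn mgn aoobj
Final line count: 16

Answer: 16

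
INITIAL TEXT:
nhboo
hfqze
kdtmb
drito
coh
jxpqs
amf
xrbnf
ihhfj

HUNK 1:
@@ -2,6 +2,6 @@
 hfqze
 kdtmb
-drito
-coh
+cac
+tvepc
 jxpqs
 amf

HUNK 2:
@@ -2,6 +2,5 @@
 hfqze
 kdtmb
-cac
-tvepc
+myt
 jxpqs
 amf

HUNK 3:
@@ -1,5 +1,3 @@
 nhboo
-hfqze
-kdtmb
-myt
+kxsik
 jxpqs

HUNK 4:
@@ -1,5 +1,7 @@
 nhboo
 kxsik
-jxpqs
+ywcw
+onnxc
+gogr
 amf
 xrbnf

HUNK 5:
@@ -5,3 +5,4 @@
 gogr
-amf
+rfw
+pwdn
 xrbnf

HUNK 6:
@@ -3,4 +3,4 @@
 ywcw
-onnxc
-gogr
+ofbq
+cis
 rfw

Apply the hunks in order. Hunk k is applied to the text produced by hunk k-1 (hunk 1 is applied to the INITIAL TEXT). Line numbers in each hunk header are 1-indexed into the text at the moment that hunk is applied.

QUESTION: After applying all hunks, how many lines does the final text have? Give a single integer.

Answer: 9

Derivation:
Hunk 1: at line 2 remove [drito,coh] add [cac,tvepc] -> 9 lines: nhboo hfqze kdtmb cac tvepc jxpqs amf xrbnf ihhfj
Hunk 2: at line 2 remove [cac,tvepc] add [myt] -> 8 lines: nhboo hfqze kdtmb myt jxpqs amf xrbnf ihhfj
Hunk 3: at line 1 remove [hfqze,kdtmb,myt] add [kxsik] -> 6 lines: nhboo kxsik jxpqs amf xrbnf ihhfj
Hunk 4: at line 1 remove [jxpqs] add [ywcw,onnxc,gogr] -> 8 lines: nhboo kxsik ywcw onnxc gogr amf xrbnf ihhfj
Hunk 5: at line 5 remove [amf] add [rfw,pwdn] -> 9 lines: nhboo kxsik ywcw onnxc gogr rfw pwdn xrbnf ihhfj
Hunk 6: at line 3 remove [onnxc,gogr] add [ofbq,cis] -> 9 lines: nhboo kxsik ywcw ofbq cis rfw pwdn xrbnf ihhfj
Final line count: 9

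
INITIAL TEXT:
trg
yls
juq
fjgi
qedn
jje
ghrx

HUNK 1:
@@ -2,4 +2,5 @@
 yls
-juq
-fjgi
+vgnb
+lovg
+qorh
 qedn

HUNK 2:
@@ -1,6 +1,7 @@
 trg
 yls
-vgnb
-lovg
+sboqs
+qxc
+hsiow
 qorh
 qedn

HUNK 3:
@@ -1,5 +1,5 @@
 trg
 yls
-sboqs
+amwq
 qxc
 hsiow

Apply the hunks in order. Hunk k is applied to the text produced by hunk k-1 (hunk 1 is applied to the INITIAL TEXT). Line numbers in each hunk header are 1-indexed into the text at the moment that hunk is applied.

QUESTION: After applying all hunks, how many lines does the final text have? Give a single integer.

Answer: 9

Derivation:
Hunk 1: at line 2 remove [juq,fjgi] add [vgnb,lovg,qorh] -> 8 lines: trg yls vgnb lovg qorh qedn jje ghrx
Hunk 2: at line 1 remove [vgnb,lovg] add [sboqs,qxc,hsiow] -> 9 lines: trg yls sboqs qxc hsiow qorh qedn jje ghrx
Hunk 3: at line 1 remove [sboqs] add [amwq] -> 9 lines: trg yls amwq qxc hsiow qorh qedn jje ghrx
Final line count: 9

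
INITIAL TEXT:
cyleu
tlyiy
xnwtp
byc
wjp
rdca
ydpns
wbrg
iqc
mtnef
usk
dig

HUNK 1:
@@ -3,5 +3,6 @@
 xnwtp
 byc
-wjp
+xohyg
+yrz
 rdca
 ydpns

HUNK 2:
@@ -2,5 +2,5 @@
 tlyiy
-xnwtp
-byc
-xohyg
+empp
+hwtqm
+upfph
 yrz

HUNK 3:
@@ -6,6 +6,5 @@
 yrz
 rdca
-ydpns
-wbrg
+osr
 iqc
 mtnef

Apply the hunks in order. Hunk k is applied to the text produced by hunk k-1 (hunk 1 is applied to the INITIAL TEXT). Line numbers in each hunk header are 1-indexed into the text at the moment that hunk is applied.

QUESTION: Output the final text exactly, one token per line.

Answer: cyleu
tlyiy
empp
hwtqm
upfph
yrz
rdca
osr
iqc
mtnef
usk
dig

Derivation:
Hunk 1: at line 3 remove [wjp] add [xohyg,yrz] -> 13 lines: cyleu tlyiy xnwtp byc xohyg yrz rdca ydpns wbrg iqc mtnef usk dig
Hunk 2: at line 2 remove [xnwtp,byc,xohyg] add [empp,hwtqm,upfph] -> 13 lines: cyleu tlyiy empp hwtqm upfph yrz rdca ydpns wbrg iqc mtnef usk dig
Hunk 3: at line 6 remove [ydpns,wbrg] add [osr] -> 12 lines: cyleu tlyiy empp hwtqm upfph yrz rdca osr iqc mtnef usk dig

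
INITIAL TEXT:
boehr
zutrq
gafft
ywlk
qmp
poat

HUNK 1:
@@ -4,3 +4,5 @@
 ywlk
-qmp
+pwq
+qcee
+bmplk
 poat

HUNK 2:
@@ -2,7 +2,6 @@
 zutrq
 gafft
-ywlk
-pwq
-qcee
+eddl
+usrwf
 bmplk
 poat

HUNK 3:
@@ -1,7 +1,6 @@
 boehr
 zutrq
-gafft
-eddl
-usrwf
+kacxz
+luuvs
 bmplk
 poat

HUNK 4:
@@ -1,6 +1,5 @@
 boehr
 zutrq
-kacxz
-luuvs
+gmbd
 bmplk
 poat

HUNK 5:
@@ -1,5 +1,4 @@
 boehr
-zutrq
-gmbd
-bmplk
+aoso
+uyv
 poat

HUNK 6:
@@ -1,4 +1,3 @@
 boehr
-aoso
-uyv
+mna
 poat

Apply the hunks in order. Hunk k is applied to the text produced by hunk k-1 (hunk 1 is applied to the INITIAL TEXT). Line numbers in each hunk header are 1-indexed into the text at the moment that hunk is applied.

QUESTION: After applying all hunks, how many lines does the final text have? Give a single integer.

Hunk 1: at line 4 remove [qmp] add [pwq,qcee,bmplk] -> 8 lines: boehr zutrq gafft ywlk pwq qcee bmplk poat
Hunk 2: at line 2 remove [ywlk,pwq,qcee] add [eddl,usrwf] -> 7 lines: boehr zutrq gafft eddl usrwf bmplk poat
Hunk 3: at line 1 remove [gafft,eddl,usrwf] add [kacxz,luuvs] -> 6 lines: boehr zutrq kacxz luuvs bmplk poat
Hunk 4: at line 1 remove [kacxz,luuvs] add [gmbd] -> 5 lines: boehr zutrq gmbd bmplk poat
Hunk 5: at line 1 remove [zutrq,gmbd,bmplk] add [aoso,uyv] -> 4 lines: boehr aoso uyv poat
Hunk 6: at line 1 remove [aoso,uyv] add [mna] -> 3 lines: boehr mna poat
Final line count: 3

Answer: 3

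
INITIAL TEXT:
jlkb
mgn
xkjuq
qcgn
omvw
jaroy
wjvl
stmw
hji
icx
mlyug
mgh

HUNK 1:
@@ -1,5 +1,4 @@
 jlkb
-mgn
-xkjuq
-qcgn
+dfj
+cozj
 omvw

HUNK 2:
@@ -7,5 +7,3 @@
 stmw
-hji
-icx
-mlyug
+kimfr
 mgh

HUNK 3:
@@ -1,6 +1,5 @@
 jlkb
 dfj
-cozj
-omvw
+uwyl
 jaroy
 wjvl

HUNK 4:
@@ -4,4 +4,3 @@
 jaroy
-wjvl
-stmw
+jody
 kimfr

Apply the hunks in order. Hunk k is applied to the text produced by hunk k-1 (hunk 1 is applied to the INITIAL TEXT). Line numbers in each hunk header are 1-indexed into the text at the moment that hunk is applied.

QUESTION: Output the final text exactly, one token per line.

Answer: jlkb
dfj
uwyl
jaroy
jody
kimfr
mgh

Derivation:
Hunk 1: at line 1 remove [mgn,xkjuq,qcgn] add [dfj,cozj] -> 11 lines: jlkb dfj cozj omvw jaroy wjvl stmw hji icx mlyug mgh
Hunk 2: at line 7 remove [hji,icx,mlyug] add [kimfr] -> 9 lines: jlkb dfj cozj omvw jaroy wjvl stmw kimfr mgh
Hunk 3: at line 1 remove [cozj,omvw] add [uwyl] -> 8 lines: jlkb dfj uwyl jaroy wjvl stmw kimfr mgh
Hunk 4: at line 4 remove [wjvl,stmw] add [jody] -> 7 lines: jlkb dfj uwyl jaroy jody kimfr mgh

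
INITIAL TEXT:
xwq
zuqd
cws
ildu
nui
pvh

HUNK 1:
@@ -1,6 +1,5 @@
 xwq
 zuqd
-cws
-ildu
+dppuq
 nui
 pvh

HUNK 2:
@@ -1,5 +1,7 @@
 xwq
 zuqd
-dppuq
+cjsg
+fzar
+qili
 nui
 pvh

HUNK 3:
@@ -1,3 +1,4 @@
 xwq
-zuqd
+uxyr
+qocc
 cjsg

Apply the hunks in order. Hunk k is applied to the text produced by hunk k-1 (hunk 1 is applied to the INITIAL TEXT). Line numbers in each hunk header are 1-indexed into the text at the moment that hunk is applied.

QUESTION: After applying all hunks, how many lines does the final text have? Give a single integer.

Answer: 8

Derivation:
Hunk 1: at line 1 remove [cws,ildu] add [dppuq] -> 5 lines: xwq zuqd dppuq nui pvh
Hunk 2: at line 1 remove [dppuq] add [cjsg,fzar,qili] -> 7 lines: xwq zuqd cjsg fzar qili nui pvh
Hunk 3: at line 1 remove [zuqd] add [uxyr,qocc] -> 8 lines: xwq uxyr qocc cjsg fzar qili nui pvh
Final line count: 8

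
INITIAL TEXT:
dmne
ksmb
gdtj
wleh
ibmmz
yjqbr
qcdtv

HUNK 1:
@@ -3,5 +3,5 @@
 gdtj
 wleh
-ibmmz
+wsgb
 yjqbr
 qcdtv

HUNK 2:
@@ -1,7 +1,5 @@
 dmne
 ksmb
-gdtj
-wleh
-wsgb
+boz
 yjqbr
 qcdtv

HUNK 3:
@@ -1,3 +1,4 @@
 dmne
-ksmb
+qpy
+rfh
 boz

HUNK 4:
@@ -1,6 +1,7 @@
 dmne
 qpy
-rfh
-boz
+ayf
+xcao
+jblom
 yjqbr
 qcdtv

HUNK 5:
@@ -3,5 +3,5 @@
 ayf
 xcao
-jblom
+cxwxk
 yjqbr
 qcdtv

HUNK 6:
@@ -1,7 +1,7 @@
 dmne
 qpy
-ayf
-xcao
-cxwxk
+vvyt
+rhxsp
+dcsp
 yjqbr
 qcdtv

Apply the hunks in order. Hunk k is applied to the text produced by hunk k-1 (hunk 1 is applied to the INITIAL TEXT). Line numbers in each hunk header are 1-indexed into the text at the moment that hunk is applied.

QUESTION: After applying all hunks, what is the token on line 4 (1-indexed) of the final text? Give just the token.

Answer: rhxsp

Derivation:
Hunk 1: at line 3 remove [ibmmz] add [wsgb] -> 7 lines: dmne ksmb gdtj wleh wsgb yjqbr qcdtv
Hunk 2: at line 1 remove [gdtj,wleh,wsgb] add [boz] -> 5 lines: dmne ksmb boz yjqbr qcdtv
Hunk 3: at line 1 remove [ksmb] add [qpy,rfh] -> 6 lines: dmne qpy rfh boz yjqbr qcdtv
Hunk 4: at line 1 remove [rfh,boz] add [ayf,xcao,jblom] -> 7 lines: dmne qpy ayf xcao jblom yjqbr qcdtv
Hunk 5: at line 3 remove [jblom] add [cxwxk] -> 7 lines: dmne qpy ayf xcao cxwxk yjqbr qcdtv
Hunk 6: at line 1 remove [ayf,xcao,cxwxk] add [vvyt,rhxsp,dcsp] -> 7 lines: dmne qpy vvyt rhxsp dcsp yjqbr qcdtv
Final line 4: rhxsp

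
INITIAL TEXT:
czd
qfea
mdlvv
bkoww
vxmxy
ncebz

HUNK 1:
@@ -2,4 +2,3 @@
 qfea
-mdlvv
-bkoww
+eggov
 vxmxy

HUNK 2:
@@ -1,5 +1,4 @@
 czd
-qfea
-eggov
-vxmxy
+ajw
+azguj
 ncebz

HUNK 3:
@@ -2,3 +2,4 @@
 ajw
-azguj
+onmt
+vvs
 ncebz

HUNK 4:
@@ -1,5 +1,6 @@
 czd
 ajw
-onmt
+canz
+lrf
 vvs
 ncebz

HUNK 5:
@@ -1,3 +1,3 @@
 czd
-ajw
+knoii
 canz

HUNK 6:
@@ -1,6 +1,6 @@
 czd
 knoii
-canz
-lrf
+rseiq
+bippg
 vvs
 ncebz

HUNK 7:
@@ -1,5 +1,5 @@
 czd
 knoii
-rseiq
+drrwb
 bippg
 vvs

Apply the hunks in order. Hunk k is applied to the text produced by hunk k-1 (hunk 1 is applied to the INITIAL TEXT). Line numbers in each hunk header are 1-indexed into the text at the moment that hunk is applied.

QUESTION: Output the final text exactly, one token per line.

Hunk 1: at line 2 remove [mdlvv,bkoww] add [eggov] -> 5 lines: czd qfea eggov vxmxy ncebz
Hunk 2: at line 1 remove [qfea,eggov,vxmxy] add [ajw,azguj] -> 4 lines: czd ajw azguj ncebz
Hunk 3: at line 2 remove [azguj] add [onmt,vvs] -> 5 lines: czd ajw onmt vvs ncebz
Hunk 4: at line 1 remove [onmt] add [canz,lrf] -> 6 lines: czd ajw canz lrf vvs ncebz
Hunk 5: at line 1 remove [ajw] add [knoii] -> 6 lines: czd knoii canz lrf vvs ncebz
Hunk 6: at line 1 remove [canz,lrf] add [rseiq,bippg] -> 6 lines: czd knoii rseiq bippg vvs ncebz
Hunk 7: at line 1 remove [rseiq] add [drrwb] -> 6 lines: czd knoii drrwb bippg vvs ncebz

Answer: czd
knoii
drrwb
bippg
vvs
ncebz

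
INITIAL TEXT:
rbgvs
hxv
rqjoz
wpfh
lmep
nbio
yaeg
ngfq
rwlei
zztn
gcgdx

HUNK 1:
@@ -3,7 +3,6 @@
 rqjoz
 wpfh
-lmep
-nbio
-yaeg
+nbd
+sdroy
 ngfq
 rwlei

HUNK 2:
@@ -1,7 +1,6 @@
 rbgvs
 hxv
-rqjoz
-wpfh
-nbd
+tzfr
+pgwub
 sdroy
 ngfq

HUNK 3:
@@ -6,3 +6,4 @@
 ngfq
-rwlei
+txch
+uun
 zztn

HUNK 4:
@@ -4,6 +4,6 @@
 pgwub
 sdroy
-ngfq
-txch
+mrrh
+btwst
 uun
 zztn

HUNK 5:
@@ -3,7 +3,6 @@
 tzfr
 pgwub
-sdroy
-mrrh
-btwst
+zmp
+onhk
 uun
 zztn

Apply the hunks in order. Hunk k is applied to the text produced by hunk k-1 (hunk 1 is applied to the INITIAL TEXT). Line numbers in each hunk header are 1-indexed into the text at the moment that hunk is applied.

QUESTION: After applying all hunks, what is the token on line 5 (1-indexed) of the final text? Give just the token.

Hunk 1: at line 3 remove [lmep,nbio,yaeg] add [nbd,sdroy] -> 10 lines: rbgvs hxv rqjoz wpfh nbd sdroy ngfq rwlei zztn gcgdx
Hunk 2: at line 1 remove [rqjoz,wpfh,nbd] add [tzfr,pgwub] -> 9 lines: rbgvs hxv tzfr pgwub sdroy ngfq rwlei zztn gcgdx
Hunk 3: at line 6 remove [rwlei] add [txch,uun] -> 10 lines: rbgvs hxv tzfr pgwub sdroy ngfq txch uun zztn gcgdx
Hunk 4: at line 4 remove [ngfq,txch] add [mrrh,btwst] -> 10 lines: rbgvs hxv tzfr pgwub sdroy mrrh btwst uun zztn gcgdx
Hunk 5: at line 3 remove [sdroy,mrrh,btwst] add [zmp,onhk] -> 9 lines: rbgvs hxv tzfr pgwub zmp onhk uun zztn gcgdx
Final line 5: zmp

Answer: zmp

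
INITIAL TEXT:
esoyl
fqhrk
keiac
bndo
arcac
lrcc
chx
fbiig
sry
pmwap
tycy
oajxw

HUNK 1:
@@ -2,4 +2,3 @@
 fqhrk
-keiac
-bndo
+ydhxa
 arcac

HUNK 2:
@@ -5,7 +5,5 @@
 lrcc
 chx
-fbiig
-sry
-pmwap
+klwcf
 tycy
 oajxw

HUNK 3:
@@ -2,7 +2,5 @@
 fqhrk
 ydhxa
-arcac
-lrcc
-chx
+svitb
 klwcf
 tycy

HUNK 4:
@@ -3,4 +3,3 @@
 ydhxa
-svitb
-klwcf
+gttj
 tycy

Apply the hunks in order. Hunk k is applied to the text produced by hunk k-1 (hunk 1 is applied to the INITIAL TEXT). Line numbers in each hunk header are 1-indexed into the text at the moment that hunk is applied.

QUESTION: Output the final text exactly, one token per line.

Answer: esoyl
fqhrk
ydhxa
gttj
tycy
oajxw

Derivation:
Hunk 1: at line 2 remove [keiac,bndo] add [ydhxa] -> 11 lines: esoyl fqhrk ydhxa arcac lrcc chx fbiig sry pmwap tycy oajxw
Hunk 2: at line 5 remove [fbiig,sry,pmwap] add [klwcf] -> 9 lines: esoyl fqhrk ydhxa arcac lrcc chx klwcf tycy oajxw
Hunk 3: at line 2 remove [arcac,lrcc,chx] add [svitb] -> 7 lines: esoyl fqhrk ydhxa svitb klwcf tycy oajxw
Hunk 4: at line 3 remove [svitb,klwcf] add [gttj] -> 6 lines: esoyl fqhrk ydhxa gttj tycy oajxw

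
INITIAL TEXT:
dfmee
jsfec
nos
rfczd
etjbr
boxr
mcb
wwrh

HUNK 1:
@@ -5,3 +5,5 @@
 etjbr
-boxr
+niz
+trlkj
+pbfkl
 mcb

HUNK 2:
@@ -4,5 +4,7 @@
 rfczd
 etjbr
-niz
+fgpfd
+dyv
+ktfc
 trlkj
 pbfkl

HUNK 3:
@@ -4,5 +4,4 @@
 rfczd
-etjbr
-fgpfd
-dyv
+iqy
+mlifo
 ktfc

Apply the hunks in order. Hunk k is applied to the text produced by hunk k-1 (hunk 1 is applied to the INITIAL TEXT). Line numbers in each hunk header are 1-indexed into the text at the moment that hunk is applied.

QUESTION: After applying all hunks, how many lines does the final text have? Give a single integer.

Hunk 1: at line 5 remove [boxr] add [niz,trlkj,pbfkl] -> 10 lines: dfmee jsfec nos rfczd etjbr niz trlkj pbfkl mcb wwrh
Hunk 2: at line 4 remove [niz] add [fgpfd,dyv,ktfc] -> 12 lines: dfmee jsfec nos rfczd etjbr fgpfd dyv ktfc trlkj pbfkl mcb wwrh
Hunk 3: at line 4 remove [etjbr,fgpfd,dyv] add [iqy,mlifo] -> 11 lines: dfmee jsfec nos rfczd iqy mlifo ktfc trlkj pbfkl mcb wwrh
Final line count: 11

Answer: 11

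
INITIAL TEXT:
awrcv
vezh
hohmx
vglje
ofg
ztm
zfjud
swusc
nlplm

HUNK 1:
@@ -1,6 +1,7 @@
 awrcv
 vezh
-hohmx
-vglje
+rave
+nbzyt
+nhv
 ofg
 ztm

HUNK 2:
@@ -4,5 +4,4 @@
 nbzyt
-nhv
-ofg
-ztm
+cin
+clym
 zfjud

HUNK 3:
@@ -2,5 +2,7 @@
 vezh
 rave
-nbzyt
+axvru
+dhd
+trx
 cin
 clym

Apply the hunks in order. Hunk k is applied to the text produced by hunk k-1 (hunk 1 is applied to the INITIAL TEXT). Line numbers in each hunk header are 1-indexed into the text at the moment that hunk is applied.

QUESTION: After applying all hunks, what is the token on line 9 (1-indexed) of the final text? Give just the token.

Answer: zfjud

Derivation:
Hunk 1: at line 1 remove [hohmx,vglje] add [rave,nbzyt,nhv] -> 10 lines: awrcv vezh rave nbzyt nhv ofg ztm zfjud swusc nlplm
Hunk 2: at line 4 remove [nhv,ofg,ztm] add [cin,clym] -> 9 lines: awrcv vezh rave nbzyt cin clym zfjud swusc nlplm
Hunk 3: at line 2 remove [nbzyt] add [axvru,dhd,trx] -> 11 lines: awrcv vezh rave axvru dhd trx cin clym zfjud swusc nlplm
Final line 9: zfjud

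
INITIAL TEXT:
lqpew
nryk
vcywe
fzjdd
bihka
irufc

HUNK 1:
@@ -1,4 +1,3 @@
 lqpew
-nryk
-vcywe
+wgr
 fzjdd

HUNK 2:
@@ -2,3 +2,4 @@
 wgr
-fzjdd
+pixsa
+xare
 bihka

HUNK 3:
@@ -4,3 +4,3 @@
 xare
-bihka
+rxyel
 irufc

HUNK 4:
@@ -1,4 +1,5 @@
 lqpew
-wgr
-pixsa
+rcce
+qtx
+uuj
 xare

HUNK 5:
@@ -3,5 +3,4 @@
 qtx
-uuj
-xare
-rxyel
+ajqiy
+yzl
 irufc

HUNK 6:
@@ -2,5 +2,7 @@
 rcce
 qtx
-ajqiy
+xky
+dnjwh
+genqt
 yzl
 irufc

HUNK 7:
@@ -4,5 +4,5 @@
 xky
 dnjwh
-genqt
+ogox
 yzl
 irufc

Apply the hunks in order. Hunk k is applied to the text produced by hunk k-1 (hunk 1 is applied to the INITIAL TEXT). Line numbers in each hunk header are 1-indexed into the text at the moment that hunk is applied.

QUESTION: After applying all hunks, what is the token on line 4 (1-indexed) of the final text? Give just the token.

Hunk 1: at line 1 remove [nryk,vcywe] add [wgr] -> 5 lines: lqpew wgr fzjdd bihka irufc
Hunk 2: at line 2 remove [fzjdd] add [pixsa,xare] -> 6 lines: lqpew wgr pixsa xare bihka irufc
Hunk 3: at line 4 remove [bihka] add [rxyel] -> 6 lines: lqpew wgr pixsa xare rxyel irufc
Hunk 4: at line 1 remove [wgr,pixsa] add [rcce,qtx,uuj] -> 7 lines: lqpew rcce qtx uuj xare rxyel irufc
Hunk 5: at line 3 remove [uuj,xare,rxyel] add [ajqiy,yzl] -> 6 lines: lqpew rcce qtx ajqiy yzl irufc
Hunk 6: at line 2 remove [ajqiy] add [xky,dnjwh,genqt] -> 8 lines: lqpew rcce qtx xky dnjwh genqt yzl irufc
Hunk 7: at line 4 remove [genqt] add [ogox] -> 8 lines: lqpew rcce qtx xky dnjwh ogox yzl irufc
Final line 4: xky

Answer: xky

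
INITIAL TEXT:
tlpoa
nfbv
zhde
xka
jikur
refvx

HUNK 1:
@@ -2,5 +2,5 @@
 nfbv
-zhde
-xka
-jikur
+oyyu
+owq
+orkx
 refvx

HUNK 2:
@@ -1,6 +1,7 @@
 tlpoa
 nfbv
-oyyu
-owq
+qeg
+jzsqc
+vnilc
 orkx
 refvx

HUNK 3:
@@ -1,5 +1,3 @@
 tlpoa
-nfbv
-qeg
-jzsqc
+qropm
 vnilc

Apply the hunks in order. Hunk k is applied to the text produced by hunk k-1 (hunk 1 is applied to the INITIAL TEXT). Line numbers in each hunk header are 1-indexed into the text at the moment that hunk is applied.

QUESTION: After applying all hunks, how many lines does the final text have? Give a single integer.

Answer: 5

Derivation:
Hunk 1: at line 2 remove [zhde,xka,jikur] add [oyyu,owq,orkx] -> 6 lines: tlpoa nfbv oyyu owq orkx refvx
Hunk 2: at line 1 remove [oyyu,owq] add [qeg,jzsqc,vnilc] -> 7 lines: tlpoa nfbv qeg jzsqc vnilc orkx refvx
Hunk 3: at line 1 remove [nfbv,qeg,jzsqc] add [qropm] -> 5 lines: tlpoa qropm vnilc orkx refvx
Final line count: 5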